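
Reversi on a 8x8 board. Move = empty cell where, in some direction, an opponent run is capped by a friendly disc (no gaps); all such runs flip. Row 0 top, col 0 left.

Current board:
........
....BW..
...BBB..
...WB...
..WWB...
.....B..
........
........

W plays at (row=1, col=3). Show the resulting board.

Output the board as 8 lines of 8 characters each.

Answer: ........
...WWW..
...WBB..
...WB...
..WWB...
.....B..
........
........

Derivation:
Place W at (1,3); scan 8 dirs for brackets.
Dir NW: first cell '.' (not opp) -> no flip
Dir N: first cell '.' (not opp) -> no flip
Dir NE: first cell '.' (not opp) -> no flip
Dir W: first cell '.' (not opp) -> no flip
Dir E: opp run (1,4) capped by W -> flip
Dir SW: first cell '.' (not opp) -> no flip
Dir S: opp run (2,3) capped by W -> flip
Dir SE: opp run (2,4), next='.' -> no flip
All flips: (1,4) (2,3)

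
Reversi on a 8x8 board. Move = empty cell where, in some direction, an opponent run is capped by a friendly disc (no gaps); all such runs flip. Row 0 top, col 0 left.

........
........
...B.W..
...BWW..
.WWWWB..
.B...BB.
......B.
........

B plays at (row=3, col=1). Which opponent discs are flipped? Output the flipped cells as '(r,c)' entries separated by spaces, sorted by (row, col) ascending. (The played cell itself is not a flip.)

Answer: (4,1)

Derivation:
Dir NW: first cell '.' (not opp) -> no flip
Dir N: first cell '.' (not opp) -> no flip
Dir NE: first cell '.' (not opp) -> no flip
Dir W: first cell '.' (not opp) -> no flip
Dir E: first cell '.' (not opp) -> no flip
Dir SW: first cell '.' (not opp) -> no flip
Dir S: opp run (4,1) capped by B -> flip
Dir SE: opp run (4,2), next='.' -> no flip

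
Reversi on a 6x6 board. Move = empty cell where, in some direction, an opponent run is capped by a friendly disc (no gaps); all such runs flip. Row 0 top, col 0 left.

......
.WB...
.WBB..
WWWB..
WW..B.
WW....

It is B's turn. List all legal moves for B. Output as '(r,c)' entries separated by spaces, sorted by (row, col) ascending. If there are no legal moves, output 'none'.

Answer: (0,0) (1,0) (2,0) (4,2)

Derivation:
(0,0): flips 1 -> legal
(0,1): no bracket -> illegal
(0,2): no bracket -> illegal
(1,0): flips 1 -> legal
(2,0): flips 1 -> legal
(4,2): flips 1 -> legal
(4,3): no bracket -> illegal
(5,2): no bracket -> illegal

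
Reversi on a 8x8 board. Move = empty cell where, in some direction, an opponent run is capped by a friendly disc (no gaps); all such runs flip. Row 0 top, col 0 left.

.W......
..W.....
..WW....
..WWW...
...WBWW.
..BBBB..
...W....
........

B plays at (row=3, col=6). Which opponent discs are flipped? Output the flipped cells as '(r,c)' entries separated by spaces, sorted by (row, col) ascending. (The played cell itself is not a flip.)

Dir NW: first cell '.' (not opp) -> no flip
Dir N: first cell '.' (not opp) -> no flip
Dir NE: first cell '.' (not opp) -> no flip
Dir W: first cell '.' (not opp) -> no flip
Dir E: first cell '.' (not opp) -> no flip
Dir SW: opp run (4,5) capped by B -> flip
Dir S: opp run (4,6), next='.' -> no flip
Dir SE: first cell '.' (not opp) -> no flip

Answer: (4,5)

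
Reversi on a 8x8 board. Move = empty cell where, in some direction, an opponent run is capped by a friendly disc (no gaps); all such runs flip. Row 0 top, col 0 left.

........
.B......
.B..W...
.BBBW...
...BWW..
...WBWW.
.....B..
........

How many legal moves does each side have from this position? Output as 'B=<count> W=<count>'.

Answer: B=11 W=9

Derivation:
-- B to move --
(1,3): no bracket -> illegal
(1,4): flips 3 -> legal
(1,5): flips 1 -> legal
(2,3): no bracket -> illegal
(2,5): flips 1 -> legal
(3,5): flips 3 -> legal
(3,6): flips 1 -> legal
(4,2): no bracket -> illegal
(4,6): flips 2 -> legal
(4,7): flips 1 -> legal
(5,2): flips 1 -> legal
(5,7): flips 2 -> legal
(6,2): no bracket -> illegal
(6,3): flips 1 -> legal
(6,4): no bracket -> illegal
(6,6): flips 2 -> legal
(6,7): no bracket -> illegal
B mobility = 11
-- W to move --
(0,0): no bracket -> illegal
(0,1): no bracket -> illegal
(0,2): no bracket -> illegal
(1,0): no bracket -> illegal
(1,2): no bracket -> illegal
(2,0): no bracket -> illegal
(2,2): flips 1 -> legal
(2,3): flips 2 -> legal
(3,0): flips 3 -> legal
(4,0): no bracket -> illegal
(4,1): no bracket -> illegal
(4,2): flips 2 -> legal
(5,2): flips 1 -> legal
(6,3): flips 1 -> legal
(6,4): flips 1 -> legal
(6,6): no bracket -> illegal
(7,4): flips 1 -> legal
(7,5): flips 1 -> legal
(7,6): no bracket -> illegal
W mobility = 9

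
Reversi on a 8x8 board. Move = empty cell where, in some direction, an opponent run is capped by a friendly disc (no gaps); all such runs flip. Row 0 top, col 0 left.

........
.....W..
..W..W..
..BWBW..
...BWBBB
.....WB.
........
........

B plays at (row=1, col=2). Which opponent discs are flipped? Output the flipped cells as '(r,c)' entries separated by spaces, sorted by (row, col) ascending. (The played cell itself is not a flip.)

Dir NW: first cell '.' (not opp) -> no flip
Dir N: first cell '.' (not opp) -> no flip
Dir NE: first cell '.' (not opp) -> no flip
Dir W: first cell '.' (not opp) -> no flip
Dir E: first cell '.' (not opp) -> no flip
Dir SW: first cell '.' (not opp) -> no flip
Dir S: opp run (2,2) capped by B -> flip
Dir SE: first cell '.' (not opp) -> no flip

Answer: (2,2)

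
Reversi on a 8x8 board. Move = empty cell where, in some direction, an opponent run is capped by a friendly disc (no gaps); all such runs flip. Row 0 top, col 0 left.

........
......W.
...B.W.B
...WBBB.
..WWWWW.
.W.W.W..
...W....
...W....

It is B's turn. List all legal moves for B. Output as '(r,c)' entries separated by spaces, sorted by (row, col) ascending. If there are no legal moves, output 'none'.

(0,5): flips 1 -> legal
(0,6): no bracket -> illegal
(0,7): flips 2 -> legal
(1,4): flips 1 -> legal
(1,5): flips 1 -> legal
(1,7): no bracket -> illegal
(2,2): no bracket -> illegal
(2,4): no bracket -> illegal
(2,6): no bracket -> illegal
(3,1): no bracket -> illegal
(3,2): flips 1 -> legal
(3,7): no bracket -> illegal
(4,0): no bracket -> illegal
(4,1): no bracket -> illegal
(4,7): no bracket -> illegal
(5,0): no bracket -> illegal
(5,2): flips 1 -> legal
(5,4): flips 2 -> legal
(5,6): flips 2 -> legal
(5,7): flips 1 -> legal
(6,0): no bracket -> illegal
(6,1): no bracket -> illegal
(6,2): flips 2 -> legal
(6,4): no bracket -> illegal
(6,5): flips 2 -> legal
(6,6): no bracket -> illegal
(7,2): no bracket -> illegal
(7,4): no bracket -> illegal

Answer: (0,5) (0,7) (1,4) (1,5) (3,2) (5,2) (5,4) (5,6) (5,7) (6,2) (6,5)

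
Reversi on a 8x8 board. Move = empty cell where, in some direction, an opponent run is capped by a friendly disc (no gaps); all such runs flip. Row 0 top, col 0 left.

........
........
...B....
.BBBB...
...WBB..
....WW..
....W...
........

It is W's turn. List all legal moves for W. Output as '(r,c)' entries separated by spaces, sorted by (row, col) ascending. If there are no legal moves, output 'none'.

(1,2): no bracket -> illegal
(1,3): flips 2 -> legal
(1,4): no bracket -> illegal
(2,0): no bracket -> illegal
(2,1): flips 1 -> legal
(2,2): flips 2 -> legal
(2,4): flips 2 -> legal
(2,5): flips 1 -> legal
(3,0): no bracket -> illegal
(3,5): flips 1 -> legal
(3,6): flips 1 -> legal
(4,0): no bracket -> illegal
(4,1): no bracket -> illegal
(4,2): no bracket -> illegal
(4,6): flips 2 -> legal
(5,3): no bracket -> illegal
(5,6): no bracket -> illegal

Answer: (1,3) (2,1) (2,2) (2,4) (2,5) (3,5) (3,6) (4,6)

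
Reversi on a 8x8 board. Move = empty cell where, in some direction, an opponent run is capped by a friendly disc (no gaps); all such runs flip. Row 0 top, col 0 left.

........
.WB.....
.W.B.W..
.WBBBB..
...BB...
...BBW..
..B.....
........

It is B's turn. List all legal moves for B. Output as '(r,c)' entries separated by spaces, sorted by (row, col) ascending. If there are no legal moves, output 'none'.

(0,0): no bracket -> illegal
(0,1): no bracket -> illegal
(0,2): no bracket -> illegal
(1,0): flips 2 -> legal
(1,4): no bracket -> illegal
(1,5): flips 1 -> legal
(1,6): flips 1 -> legal
(2,0): no bracket -> illegal
(2,2): no bracket -> illegal
(2,4): no bracket -> illegal
(2,6): no bracket -> illegal
(3,0): flips 2 -> legal
(3,6): no bracket -> illegal
(4,0): no bracket -> illegal
(4,1): no bracket -> illegal
(4,2): no bracket -> illegal
(4,5): no bracket -> illegal
(4,6): no bracket -> illegal
(5,6): flips 1 -> legal
(6,4): no bracket -> illegal
(6,5): no bracket -> illegal
(6,6): flips 1 -> legal

Answer: (1,0) (1,5) (1,6) (3,0) (5,6) (6,6)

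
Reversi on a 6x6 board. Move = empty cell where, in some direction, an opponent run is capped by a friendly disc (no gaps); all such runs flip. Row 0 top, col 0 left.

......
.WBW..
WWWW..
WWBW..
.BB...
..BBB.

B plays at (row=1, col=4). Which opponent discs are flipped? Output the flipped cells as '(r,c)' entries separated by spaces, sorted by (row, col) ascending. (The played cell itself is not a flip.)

Dir NW: first cell '.' (not opp) -> no flip
Dir N: first cell '.' (not opp) -> no flip
Dir NE: first cell '.' (not opp) -> no flip
Dir W: opp run (1,3) capped by B -> flip
Dir E: first cell '.' (not opp) -> no flip
Dir SW: opp run (2,3) capped by B -> flip
Dir S: first cell '.' (not opp) -> no flip
Dir SE: first cell '.' (not opp) -> no flip

Answer: (1,3) (2,3)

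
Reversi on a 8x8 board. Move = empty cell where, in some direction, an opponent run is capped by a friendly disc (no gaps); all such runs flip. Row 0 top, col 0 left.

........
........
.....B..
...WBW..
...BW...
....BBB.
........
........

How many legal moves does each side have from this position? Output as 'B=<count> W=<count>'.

Answer: B=5 W=6

Derivation:
-- B to move --
(2,2): flips 2 -> legal
(2,3): flips 1 -> legal
(2,4): no bracket -> illegal
(2,6): no bracket -> illegal
(3,2): flips 1 -> legal
(3,6): flips 1 -> legal
(4,2): no bracket -> illegal
(4,5): flips 2 -> legal
(4,6): no bracket -> illegal
(5,3): no bracket -> illegal
B mobility = 5
-- W to move --
(1,4): no bracket -> illegal
(1,5): flips 1 -> legal
(1,6): no bracket -> illegal
(2,3): no bracket -> illegal
(2,4): flips 1 -> legal
(2,6): no bracket -> illegal
(3,2): no bracket -> illegal
(3,6): no bracket -> illegal
(4,2): flips 1 -> legal
(4,5): no bracket -> illegal
(4,6): no bracket -> illegal
(4,7): no bracket -> illegal
(5,2): no bracket -> illegal
(5,3): flips 1 -> legal
(5,7): no bracket -> illegal
(6,3): no bracket -> illegal
(6,4): flips 1 -> legal
(6,5): no bracket -> illegal
(6,6): flips 1 -> legal
(6,7): no bracket -> illegal
W mobility = 6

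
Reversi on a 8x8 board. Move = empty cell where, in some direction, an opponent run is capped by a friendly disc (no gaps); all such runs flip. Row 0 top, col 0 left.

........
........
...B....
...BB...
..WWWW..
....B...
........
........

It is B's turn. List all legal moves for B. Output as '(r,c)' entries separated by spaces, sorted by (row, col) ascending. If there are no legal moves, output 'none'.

(3,1): no bracket -> illegal
(3,2): flips 1 -> legal
(3,5): no bracket -> illegal
(3,6): flips 1 -> legal
(4,1): no bracket -> illegal
(4,6): no bracket -> illegal
(5,1): flips 1 -> legal
(5,2): flips 1 -> legal
(5,3): flips 1 -> legal
(5,5): flips 1 -> legal
(5,6): flips 1 -> legal

Answer: (3,2) (3,6) (5,1) (5,2) (5,3) (5,5) (5,6)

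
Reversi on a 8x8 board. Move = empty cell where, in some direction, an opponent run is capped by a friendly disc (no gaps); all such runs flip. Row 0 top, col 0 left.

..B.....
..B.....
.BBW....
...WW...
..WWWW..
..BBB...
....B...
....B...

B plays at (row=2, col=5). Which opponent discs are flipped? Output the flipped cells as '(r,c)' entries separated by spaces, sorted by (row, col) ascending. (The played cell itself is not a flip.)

Dir NW: first cell '.' (not opp) -> no flip
Dir N: first cell '.' (not opp) -> no flip
Dir NE: first cell '.' (not opp) -> no flip
Dir W: first cell '.' (not opp) -> no flip
Dir E: first cell '.' (not opp) -> no flip
Dir SW: opp run (3,4) (4,3) capped by B -> flip
Dir S: first cell '.' (not opp) -> no flip
Dir SE: first cell '.' (not opp) -> no flip

Answer: (3,4) (4,3)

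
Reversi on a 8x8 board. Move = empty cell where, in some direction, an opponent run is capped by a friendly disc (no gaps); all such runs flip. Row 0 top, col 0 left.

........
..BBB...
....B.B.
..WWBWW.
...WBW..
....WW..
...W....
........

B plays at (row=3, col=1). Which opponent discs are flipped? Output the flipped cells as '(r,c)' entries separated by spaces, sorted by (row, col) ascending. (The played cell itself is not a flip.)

Dir NW: first cell '.' (not opp) -> no flip
Dir N: first cell '.' (not opp) -> no flip
Dir NE: first cell '.' (not opp) -> no flip
Dir W: first cell '.' (not opp) -> no flip
Dir E: opp run (3,2) (3,3) capped by B -> flip
Dir SW: first cell '.' (not opp) -> no flip
Dir S: first cell '.' (not opp) -> no flip
Dir SE: first cell '.' (not opp) -> no flip

Answer: (3,2) (3,3)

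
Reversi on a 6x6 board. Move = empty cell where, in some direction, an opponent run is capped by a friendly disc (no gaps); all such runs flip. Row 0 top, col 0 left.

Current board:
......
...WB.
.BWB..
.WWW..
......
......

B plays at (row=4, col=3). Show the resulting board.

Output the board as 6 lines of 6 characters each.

Answer: ......
...WB.
.BWB..
.WBB..
...B..
......

Derivation:
Place B at (4,3); scan 8 dirs for brackets.
Dir NW: opp run (3,2) capped by B -> flip
Dir N: opp run (3,3) capped by B -> flip
Dir NE: first cell '.' (not opp) -> no flip
Dir W: first cell '.' (not opp) -> no flip
Dir E: first cell '.' (not opp) -> no flip
Dir SW: first cell '.' (not opp) -> no flip
Dir S: first cell '.' (not opp) -> no flip
Dir SE: first cell '.' (not opp) -> no flip
All flips: (3,2) (3,3)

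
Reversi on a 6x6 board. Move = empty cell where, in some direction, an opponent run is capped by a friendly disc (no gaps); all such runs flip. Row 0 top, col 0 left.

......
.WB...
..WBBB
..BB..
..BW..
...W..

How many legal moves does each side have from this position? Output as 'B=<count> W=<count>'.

Answer: B=5 W=7

Derivation:
-- B to move --
(0,0): flips 2 -> legal
(0,1): no bracket -> illegal
(0,2): no bracket -> illegal
(1,0): flips 1 -> legal
(1,3): no bracket -> illegal
(2,0): no bracket -> illegal
(2,1): flips 1 -> legal
(3,1): no bracket -> illegal
(3,4): no bracket -> illegal
(4,4): flips 1 -> legal
(5,2): no bracket -> illegal
(5,4): flips 1 -> legal
B mobility = 5
-- W to move --
(0,1): no bracket -> illegal
(0,2): flips 1 -> legal
(0,3): no bracket -> illegal
(1,3): flips 3 -> legal
(1,4): no bracket -> illegal
(1,5): no bracket -> illegal
(2,1): flips 1 -> legal
(3,1): flips 1 -> legal
(3,4): no bracket -> illegal
(3,5): no bracket -> illegal
(4,1): flips 1 -> legal
(4,4): flips 1 -> legal
(5,1): no bracket -> illegal
(5,2): flips 2 -> legal
W mobility = 7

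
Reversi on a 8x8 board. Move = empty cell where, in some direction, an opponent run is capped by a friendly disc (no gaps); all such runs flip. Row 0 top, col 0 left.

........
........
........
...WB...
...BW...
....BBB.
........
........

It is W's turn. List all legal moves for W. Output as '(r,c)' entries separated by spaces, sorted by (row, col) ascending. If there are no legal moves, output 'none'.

Answer: (2,4) (3,5) (4,2) (5,3) (6,4) (6,6)

Derivation:
(2,3): no bracket -> illegal
(2,4): flips 1 -> legal
(2,5): no bracket -> illegal
(3,2): no bracket -> illegal
(3,5): flips 1 -> legal
(4,2): flips 1 -> legal
(4,5): no bracket -> illegal
(4,6): no bracket -> illegal
(4,7): no bracket -> illegal
(5,2): no bracket -> illegal
(5,3): flips 1 -> legal
(5,7): no bracket -> illegal
(6,3): no bracket -> illegal
(6,4): flips 1 -> legal
(6,5): no bracket -> illegal
(6,6): flips 1 -> legal
(6,7): no bracket -> illegal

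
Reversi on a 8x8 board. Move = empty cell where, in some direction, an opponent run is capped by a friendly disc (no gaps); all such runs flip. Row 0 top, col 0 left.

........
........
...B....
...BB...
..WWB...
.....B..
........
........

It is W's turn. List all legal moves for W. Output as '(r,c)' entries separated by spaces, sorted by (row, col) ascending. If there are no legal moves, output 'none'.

Answer: (1,3) (2,4) (2,5) (4,5)

Derivation:
(1,2): no bracket -> illegal
(1,3): flips 2 -> legal
(1,4): no bracket -> illegal
(2,2): no bracket -> illegal
(2,4): flips 1 -> legal
(2,5): flips 1 -> legal
(3,2): no bracket -> illegal
(3,5): no bracket -> illegal
(4,5): flips 1 -> legal
(4,6): no bracket -> illegal
(5,3): no bracket -> illegal
(5,4): no bracket -> illegal
(5,6): no bracket -> illegal
(6,4): no bracket -> illegal
(6,5): no bracket -> illegal
(6,6): no bracket -> illegal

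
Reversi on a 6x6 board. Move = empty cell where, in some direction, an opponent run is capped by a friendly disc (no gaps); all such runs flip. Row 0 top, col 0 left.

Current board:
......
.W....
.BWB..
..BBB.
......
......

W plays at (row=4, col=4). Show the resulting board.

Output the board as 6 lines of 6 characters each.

Place W at (4,4); scan 8 dirs for brackets.
Dir NW: opp run (3,3) capped by W -> flip
Dir N: opp run (3,4), next='.' -> no flip
Dir NE: first cell '.' (not opp) -> no flip
Dir W: first cell '.' (not opp) -> no flip
Dir E: first cell '.' (not opp) -> no flip
Dir SW: first cell '.' (not opp) -> no flip
Dir S: first cell '.' (not opp) -> no flip
Dir SE: first cell '.' (not opp) -> no flip
All flips: (3,3)

Answer: ......
.W....
.BWB..
..BWB.
....W.
......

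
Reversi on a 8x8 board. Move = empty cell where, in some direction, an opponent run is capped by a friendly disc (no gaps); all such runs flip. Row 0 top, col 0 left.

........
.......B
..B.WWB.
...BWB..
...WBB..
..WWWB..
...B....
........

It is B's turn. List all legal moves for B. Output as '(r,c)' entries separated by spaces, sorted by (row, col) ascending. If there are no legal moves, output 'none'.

(1,3): flips 1 -> legal
(1,4): flips 2 -> legal
(1,5): flips 2 -> legal
(1,6): no bracket -> illegal
(2,3): flips 3 -> legal
(3,2): no bracket -> illegal
(3,6): no bracket -> illegal
(4,1): flips 1 -> legal
(4,2): flips 1 -> legal
(5,1): flips 3 -> legal
(6,1): no bracket -> illegal
(6,2): flips 1 -> legal
(6,4): flips 1 -> legal
(6,5): no bracket -> illegal

Answer: (1,3) (1,4) (1,5) (2,3) (4,1) (4,2) (5,1) (6,2) (6,4)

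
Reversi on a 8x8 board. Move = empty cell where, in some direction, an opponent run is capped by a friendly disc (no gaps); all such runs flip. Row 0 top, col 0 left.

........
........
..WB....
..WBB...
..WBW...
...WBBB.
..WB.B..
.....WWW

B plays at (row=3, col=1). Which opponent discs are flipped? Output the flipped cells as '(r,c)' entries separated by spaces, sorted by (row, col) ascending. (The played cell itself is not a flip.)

Answer: (3,2)

Derivation:
Dir NW: first cell '.' (not opp) -> no flip
Dir N: first cell '.' (not opp) -> no flip
Dir NE: opp run (2,2), next='.' -> no flip
Dir W: first cell '.' (not opp) -> no flip
Dir E: opp run (3,2) capped by B -> flip
Dir SW: first cell '.' (not opp) -> no flip
Dir S: first cell '.' (not opp) -> no flip
Dir SE: opp run (4,2) (5,3), next='.' -> no flip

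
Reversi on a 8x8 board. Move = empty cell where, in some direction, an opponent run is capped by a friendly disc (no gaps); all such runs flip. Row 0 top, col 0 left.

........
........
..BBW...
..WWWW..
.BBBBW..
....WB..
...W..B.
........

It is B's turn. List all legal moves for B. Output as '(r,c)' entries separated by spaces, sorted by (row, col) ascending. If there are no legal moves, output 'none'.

Answer: (1,4) (1,5) (2,1) (2,5) (2,6) (4,6) (5,3) (5,6) (6,4) (6,5)

Derivation:
(1,3): no bracket -> illegal
(1,4): flips 2 -> legal
(1,5): flips 2 -> legal
(2,1): flips 1 -> legal
(2,5): flips 4 -> legal
(2,6): flips 1 -> legal
(3,1): no bracket -> illegal
(3,6): no bracket -> illegal
(4,6): flips 1 -> legal
(5,2): no bracket -> illegal
(5,3): flips 1 -> legal
(5,6): flips 2 -> legal
(6,2): no bracket -> illegal
(6,4): flips 1 -> legal
(6,5): flips 1 -> legal
(7,2): no bracket -> illegal
(7,3): no bracket -> illegal
(7,4): no bracket -> illegal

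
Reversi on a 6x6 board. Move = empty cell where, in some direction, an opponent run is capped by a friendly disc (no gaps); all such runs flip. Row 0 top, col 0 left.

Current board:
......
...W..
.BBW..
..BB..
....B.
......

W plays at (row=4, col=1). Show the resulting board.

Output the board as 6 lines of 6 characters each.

Answer: ......
...W..
.BBW..
..WB..
.W..B.
......

Derivation:
Place W at (4,1); scan 8 dirs for brackets.
Dir NW: first cell '.' (not opp) -> no flip
Dir N: first cell '.' (not opp) -> no flip
Dir NE: opp run (3,2) capped by W -> flip
Dir W: first cell '.' (not opp) -> no flip
Dir E: first cell '.' (not opp) -> no flip
Dir SW: first cell '.' (not opp) -> no flip
Dir S: first cell '.' (not opp) -> no flip
Dir SE: first cell '.' (not opp) -> no flip
All flips: (3,2)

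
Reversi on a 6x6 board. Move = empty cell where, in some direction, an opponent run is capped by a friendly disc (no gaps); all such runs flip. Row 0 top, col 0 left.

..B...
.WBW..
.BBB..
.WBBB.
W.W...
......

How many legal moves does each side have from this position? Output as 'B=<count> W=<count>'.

Answer: B=12 W=4

Derivation:
-- B to move --
(0,0): flips 1 -> legal
(0,1): flips 1 -> legal
(0,3): flips 1 -> legal
(0,4): flips 1 -> legal
(1,0): flips 1 -> legal
(1,4): flips 1 -> legal
(2,0): flips 1 -> legal
(2,4): flips 1 -> legal
(3,0): flips 1 -> legal
(4,1): flips 1 -> legal
(4,3): no bracket -> illegal
(5,0): no bracket -> illegal
(5,1): flips 1 -> legal
(5,2): flips 1 -> legal
(5,3): no bracket -> illegal
B mobility = 12
-- W to move --
(0,1): no bracket -> illegal
(0,3): no bracket -> illegal
(1,0): no bracket -> illegal
(1,4): no bracket -> illegal
(2,0): no bracket -> illegal
(2,4): flips 1 -> legal
(2,5): no bracket -> illegal
(3,0): no bracket -> illegal
(3,5): flips 3 -> legal
(4,1): no bracket -> illegal
(4,3): flips 2 -> legal
(4,4): flips 2 -> legal
(4,5): no bracket -> illegal
W mobility = 4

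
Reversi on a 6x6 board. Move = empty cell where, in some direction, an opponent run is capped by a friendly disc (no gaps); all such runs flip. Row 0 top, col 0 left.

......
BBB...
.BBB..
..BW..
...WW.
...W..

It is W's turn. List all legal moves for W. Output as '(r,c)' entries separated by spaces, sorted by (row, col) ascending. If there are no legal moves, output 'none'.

Answer: (0,0) (1,3) (3,1)

Derivation:
(0,0): flips 2 -> legal
(0,1): no bracket -> illegal
(0,2): no bracket -> illegal
(0,3): no bracket -> illegal
(1,3): flips 1 -> legal
(1,4): no bracket -> illegal
(2,0): no bracket -> illegal
(2,4): no bracket -> illegal
(3,0): no bracket -> illegal
(3,1): flips 1 -> legal
(3,4): no bracket -> illegal
(4,1): no bracket -> illegal
(4,2): no bracket -> illegal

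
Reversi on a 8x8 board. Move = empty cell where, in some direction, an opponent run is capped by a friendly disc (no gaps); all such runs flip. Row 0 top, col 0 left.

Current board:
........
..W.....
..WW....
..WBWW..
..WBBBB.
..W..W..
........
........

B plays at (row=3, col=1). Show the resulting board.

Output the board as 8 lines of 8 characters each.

Place B at (3,1); scan 8 dirs for brackets.
Dir NW: first cell '.' (not opp) -> no flip
Dir N: first cell '.' (not opp) -> no flip
Dir NE: opp run (2,2), next='.' -> no flip
Dir W: first cell '.' (not opp) -> no flip
Dir E: opp run (3,2) capped by B -> flip
Dir SW: first cell '.' (not opp) -> no flip
Dir S: first cell '.' (not opp) -> no flip
Dir SE: opp run (4,2), next='.' -> no flip
All flips: (3,2)

Answer: ........
..W.....
..WW....
.BBBWW..
..WBBBB.
..W..W..
........
........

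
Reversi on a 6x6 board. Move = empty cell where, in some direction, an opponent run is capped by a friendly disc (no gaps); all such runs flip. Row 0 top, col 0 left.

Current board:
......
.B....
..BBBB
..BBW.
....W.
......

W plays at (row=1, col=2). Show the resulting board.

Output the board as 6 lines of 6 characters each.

Answer: ......
.BW...
..BWBB
..BBW.
....W.
......

Derivation:
Place W at (1,2); scan 8 dirs for brackets.
Dir NW: first cell '.' (not opp) -> no flip
Dir N: first cell '.' (not opp) -> no flip
Dir NE: first cell '.' (not opp) -> no flip
Dir W: opp run (1,1), next='.' -> no flip
Dir E: first cell '.' (not opp) -> no flip
Dir SW: first cell '.' (not opp) -> no flip
Dir S: opp run (2,2) (3,2), next='.' -> no flip
Dir SE: opp run (2,3) capped by W -> flip
All flips: (2,3)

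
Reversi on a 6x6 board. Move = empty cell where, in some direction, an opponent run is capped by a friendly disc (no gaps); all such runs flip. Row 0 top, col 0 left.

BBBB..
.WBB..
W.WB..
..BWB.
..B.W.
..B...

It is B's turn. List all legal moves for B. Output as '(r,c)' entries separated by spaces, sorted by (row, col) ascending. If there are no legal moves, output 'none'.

(1,0): flips 1 -> legal
(2,1): flips 2 -> legal
(2,4): flips 1 -> legal
(3,0): no bracket -> illegal
(3,1): flips 1 -> legal
(3,5): no bracket -> illegal
(4,3): flips 1 -> legal
(4,5): no bracket -> illegal
(5,3): no bracket -> illegal
(5,4): flips 1 -> legal
(5,5): flips 4 -> legal

Answer: (1,0) (2,1) (2,4) (3,1) (4,3) (5,4) (5,5)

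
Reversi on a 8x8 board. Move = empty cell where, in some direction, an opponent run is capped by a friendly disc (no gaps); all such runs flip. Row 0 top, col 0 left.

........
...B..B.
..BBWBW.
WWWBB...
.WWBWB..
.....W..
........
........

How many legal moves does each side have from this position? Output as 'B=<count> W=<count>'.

-- B to move --
(1,4): flips 1 -> legal
(1,5): flips 1 -> legal
(1,7): no bracket -> illegal
(2,0): no bracket -> illegal
(2,1): flips 1 -> legal
(2,7): flips 1 -> legal
(3,5): flips 1 -> legal
(3,6): flips 1 -> legal
(3,7): no bracket -> illegal
(4,0): flips 3 -> legal
(4,6): no bracket -> illegal
(5,0): flips 2 -> legal
(5,1): flips 1 -> legal
(5,2): flips 2 -> legal
(5,3): no bracket -> illegal
(5,4): flips 1 -> legal
(5,6): no bracket -> illegal
(6,4): no bracket -> illegal
(6,5): flips 1 -> legal
(6,6): flips 2 -> legal
B mobility = 13
-- W to move --
(0,2): flips 1 -> legal
(0,3): no bracket -> illegal
(0,4): flips 2 -> legal
(0,5): no bracket -> illegal
(0,6): flips 1 -> legal
(0,7): no bracket -> illegal
(1,1): flips 2 -> legal
(1,2): flips 1 -> legal
(1,4): flips 1 -> legal
(1,5): no bracket -> illegal
(1,7): no bracket -> illegal
(2,1): flips 2 -> legal
(2,7): no bracket -> illegal
(3,5): flips 3 -> legal
(3,6): no bracket -> illegal
(4,6): flips 1 -> legal
(5,2): no bracket -> illegal
(5,3): no bracket -> illegal
(5,4): flips 1 -> legal
(5,6): no bracket -> illegal
W mobility = 10

Answer: B=13 W=10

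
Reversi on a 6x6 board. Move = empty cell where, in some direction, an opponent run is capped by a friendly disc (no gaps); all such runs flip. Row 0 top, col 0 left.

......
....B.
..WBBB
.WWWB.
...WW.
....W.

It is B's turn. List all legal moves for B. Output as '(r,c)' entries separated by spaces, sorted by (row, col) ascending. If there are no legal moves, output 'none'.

(1,1): no bracket -> illegal
(1,2): no bracket -> illegal
(1,3): no bracket -> illegal
(2,0): no bracket -> illegal
(2,1): flips 1 -> legal
(3,0): flips 3 -> legal
(3,5): no bracket -> illegal
(4,0): no bracket -> illegal
(4,1): flips 1 -> legal
(4,2): flips 1 -> legal
(4,5): no bracket -> illegal
(5,2): flips 1 -> legal
(5,3): flips 2 -> legal
(5,5): no bracket -> illegal

Answer: (2,1) (3,0) (4,1) (4,2) (5,2) (5,3)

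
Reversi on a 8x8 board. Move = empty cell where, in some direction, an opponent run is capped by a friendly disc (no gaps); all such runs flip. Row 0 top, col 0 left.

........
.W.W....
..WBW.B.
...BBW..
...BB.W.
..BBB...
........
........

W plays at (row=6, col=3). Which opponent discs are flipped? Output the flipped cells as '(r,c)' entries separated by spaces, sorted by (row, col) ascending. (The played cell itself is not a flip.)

Answer: (2,3) (3,3) (4,3) (5,3)

Derivation:
Dir NW: opp run (5,2), next='.' -> no flip
Dir N: opp run (5,3) (4,3) (3,3) (2,3) capped by W -> flip
Dir NE: opp run (5,4), next='.' -> no flip
Dir W: first cell '.' (not opp) -> no flip
Dir E: first cell '.' (not opp) -> no flip
Dir SW: first cell '.' (not opp) -> no flip
Dir S: first cell '.' (not opp) -> no flip
Dir SE: first cell '.' (not opp) -> no flip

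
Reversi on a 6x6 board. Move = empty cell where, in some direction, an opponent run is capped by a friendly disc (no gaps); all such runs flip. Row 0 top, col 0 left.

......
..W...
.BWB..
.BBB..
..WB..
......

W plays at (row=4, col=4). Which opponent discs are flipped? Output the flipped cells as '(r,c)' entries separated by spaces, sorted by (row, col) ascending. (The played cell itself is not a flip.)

Answer: (3,3) (4,3)

Derivation:
Dir NW: opp run (3,3) capped by W -> flip
Dir N: first cell '.' (not opp) -> no flip
Dir NE: first cell '.' (not opp) -> no flip
Dir W: opp run (4,3) capped by W -> flip
Dir E: first cell '.' (not opp) -> no flip
Dir SW: first cell '.' (not opp) -> no flip
Dir S: first cell '.' (not opp) -> no flip
Dir SE: first cell '.' (not opp) -> no flip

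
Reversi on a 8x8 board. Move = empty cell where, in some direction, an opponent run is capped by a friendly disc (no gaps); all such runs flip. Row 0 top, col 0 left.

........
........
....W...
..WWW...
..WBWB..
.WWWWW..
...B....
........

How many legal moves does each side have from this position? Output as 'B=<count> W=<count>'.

Answer: B=6 W=7

Derivation:
-- B to move --
(1,3): no bracket -> illegal
(1,4): no bracket -> illegal
(1,5): no bracket -> illegal
(2,1): flips 1 -> legal
(2,2): no bracket -> illegal
(2,3): flips 2 -> legal
(2,5): flips 1 -> legal
(3,1): no bracket -> illegal
(3,5): no bracket -> illegal
(4,0): no bracket -> illegal
(4,1): flips 2 -> legal
(4,6): no bracket -> illegal
(5,0): no bracket -> illegal
(5,6): no bracket -> illegal
(6,0): no bracket -> illegal
(6,1): flips 1 -> legal
(6,2): no bracket -> illegal
(6,4): no bracket -> illegal
(6,5): flips 2 -> legal
(6,6): no bracket -> illegal
B mobility = 6
-- W to move --
(3,5): flips 1 -> legal
(3,6): flips 1 -> legal
(4,6): flips 1 -> legal
(5,6): flips 1 -> legal
(6,2): no bracket -> illegal
(6,4): no bracket -> illegal
(7,2): flips 1 -> legal
(7,3): flips 1 -> legal
(7,4): flips 1 -> legal
W mobility = 7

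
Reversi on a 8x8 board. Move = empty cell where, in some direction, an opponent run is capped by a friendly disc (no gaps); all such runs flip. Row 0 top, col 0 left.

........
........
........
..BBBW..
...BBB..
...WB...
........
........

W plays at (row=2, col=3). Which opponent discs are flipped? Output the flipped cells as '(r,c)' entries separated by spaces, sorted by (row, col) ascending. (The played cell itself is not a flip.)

Dir NW: first cell '.' (not opp) -> no flip
Dir N: first cell '.' (not opp) -> no flip
Dir NE: first cell '.' (not opp) -> no flip
Dir W: first cell '.' (not opp) -> no flip
Dir E: first cell '.' (not opp) -> no flip
Dir SW: opp run (3,2), next='.' -> no flip
Dir S: opp run (3,3) (4,3) capped by W -> flip
Dir SE: opp run (3,4) (4,5), next='.' -> no flip

Answer: (3,3) (4,3)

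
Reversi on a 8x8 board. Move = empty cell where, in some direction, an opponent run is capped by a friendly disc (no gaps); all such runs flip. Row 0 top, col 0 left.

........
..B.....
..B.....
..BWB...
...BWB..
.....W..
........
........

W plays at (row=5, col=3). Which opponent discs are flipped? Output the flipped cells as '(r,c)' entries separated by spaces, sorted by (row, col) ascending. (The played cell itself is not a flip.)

Dir NW: first cell '.' (not opp) -> no flip
Dir N: opp run (4,3) capped by W -> flip
Dir NE: first cell 'W' (not opp) -> no flip
Dir W: first cell '.' (not opp) -> no flip
Dir E: first cell '.' (not opp) -> no flip
Dir SW: first cell '.' (not opp) -> no flip
Dir S: first cell '.' (not opp) -> no flip
Dir SE: first cell '.' (not opp) -> no flip

Answer: (4,3)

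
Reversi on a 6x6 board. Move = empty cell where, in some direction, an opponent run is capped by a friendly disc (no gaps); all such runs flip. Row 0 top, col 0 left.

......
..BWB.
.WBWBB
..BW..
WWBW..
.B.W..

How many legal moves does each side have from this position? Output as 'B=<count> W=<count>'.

-- B to move --
(0,2): flips 1 -> legal
(0,3): no bracket -> illegal
(0,4): flips 1 -> legal
(1,0): flips 1 -> legal
(1,1): no bracket -> illegal
(2,0): flips 1 -> legal
(3,0): flips 1 -> legal
(3,1): flips 1 -> legal
(3,4): flips 2 -> legal
(4,4): flips 2 -> legal
(5,0): flips 1 -> legal
(5,2): no bracket -> illegal
(5,4): flips 1 -> legal
B mobility = 10
-- W to move --
(0,1): flips 1 -> legal
(0,2): no bracket -> illegal
(0,3): flips 1 -> legal
(0,4): no bracket -> illegal
(0,5): flips 1 -> legal
(1,1): flips 2 -> legal
(1,5): flips 2 -> legal
(3,1): flips 3 -> legal
(3,4): no bracket -> illegal
(3,5): flips 1 -> legal
(5,0): no bracket -> illegal
(5,2): no bracket -> illegal
W mobility = 7

Answer: B=10 W=7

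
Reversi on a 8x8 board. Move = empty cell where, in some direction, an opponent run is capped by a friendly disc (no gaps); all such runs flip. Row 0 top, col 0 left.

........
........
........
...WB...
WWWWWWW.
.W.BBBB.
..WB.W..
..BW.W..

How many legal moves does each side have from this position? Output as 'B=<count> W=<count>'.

-- B to move --
(2,2): flips 2 -> legal
(2,3): flips 2 -> legal
(2,4): no bracket -> illegal
(3,0): no bracket -> illegal
(3,1): flips 1 -> legal
(3,2): flips 2 -> legal
(3,5): flips 2 -> legal
(3,6): flips 2 -> legal
(3,7): flips 1 -> legal
(4,7): no bracket -> illegal
(5,0): no bracket -> illegal
(5,2): flips 2 -> legal
(5,7): no bracket -> illegal
(6,0): no bracket -> illegal
(6,1): flips 1 -> legal
(6,4): no bracket -> illegal
(6,6): no bracket -> illegal
(7,1): flips 1 -> legal
(7,4): flips 2 -> legal
(7,6): flips 1 -> legal
B mobility = 12
-- W to move --
(2,3): flips 1 -> legal
(2,4): flips 1 -> legal
(2,5): flips 1 -> legal
(3,5): flips 1 -> legal
(4,7): flips 1 -> legal
(5,2): no bracket -> illegal
(5,7): no bracket -> illegal
(6,1): no bracket -> illegal
(6,4): flips 4 -> legal
(6,6): flips 2 -> legal
(6,7): flips 1 -> legal
(7,1): flips 1 -> legal
(7,4): no bracket -> illegal
W mobility = 9

Answer: B=12 W=9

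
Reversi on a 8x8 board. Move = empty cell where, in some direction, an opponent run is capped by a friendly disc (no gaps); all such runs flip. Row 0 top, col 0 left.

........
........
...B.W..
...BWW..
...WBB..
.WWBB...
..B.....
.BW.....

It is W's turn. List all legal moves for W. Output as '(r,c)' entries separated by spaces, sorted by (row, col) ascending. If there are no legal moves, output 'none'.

(1,2): flips 1 -> legal
(1,3): flips 2 -> legal
(1,4): no bracket -> illegal
(2,2): no bracket -> illegal
(2,4): no bracket -> illegal
(3,2): flips 1 -> legal
(3,6): no bracket -> illegal
(4,2): no bracket -> illegal
(4,6): flips 2 -> legal
(5,5): flips 3 -> legal
(5,6): flips 1 -> legal
(6,0): no bracket -> illegal
(6,1): no bracket -> illegal
(6,3): flips 1 -> legal
(6,4): flips 2 -> legal
(6,5): flips 1 -> legal
(7,0): flips 1 -> legal
(7,3): flips 1 -> legal

Answer: (1,2) (1,3) (3,2) (4,6) (5,5) (5,6) (6,3) (6,4) (6,5) (7,0) (7,3)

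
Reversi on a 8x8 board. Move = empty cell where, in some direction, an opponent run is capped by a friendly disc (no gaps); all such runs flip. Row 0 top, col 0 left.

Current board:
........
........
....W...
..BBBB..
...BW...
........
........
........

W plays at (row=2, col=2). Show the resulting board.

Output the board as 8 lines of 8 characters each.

Place W at (2,2); scan 8 dirs for brackets.
Dir NW: first cell '.' (not opp) -> no flip
Dir N: first cell '.' (not opp) -> no flip
Dir NE: first cell '.' (not opp) -> no flip
Dir W: first cell '.' (not opp) -> no flip
Dir E: first cell '.' (not opp) -> no flip
Dir SW: first cell '.' (not opp) -> no flip
Dir S: opp run (3,2), next='.' -> no flip
Dir SE: opp run (3,3) capped by W -> flip
All flips: (3,3)

Answer: ........
........
..W.W...
..BWBB..
...BW...
........
........
........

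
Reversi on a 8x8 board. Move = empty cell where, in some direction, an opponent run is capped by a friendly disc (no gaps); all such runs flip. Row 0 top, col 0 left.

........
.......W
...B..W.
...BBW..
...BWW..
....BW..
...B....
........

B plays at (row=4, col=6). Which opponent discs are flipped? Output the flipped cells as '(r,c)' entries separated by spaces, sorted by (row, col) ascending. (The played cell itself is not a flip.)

Answer: (4,4) (4,5)

Derivation:
Dir NW: opp run (3,5), next='.' -> no flip
Dir N: first cell '.' (not opp) -> no flip
Dir NE: first cell '.' (not opp) -> no flip
Dir W: opp run (4,5) (4,4) capped by B -> flip
Dir E: first cell '.' (not opp) -> no flip
Dir SW: opp run (5,5), next='.' -> no flip
Dir S: first cell '.' (not opp) -> no flip
Dir SE: first cell '.' (not opp) -> no flip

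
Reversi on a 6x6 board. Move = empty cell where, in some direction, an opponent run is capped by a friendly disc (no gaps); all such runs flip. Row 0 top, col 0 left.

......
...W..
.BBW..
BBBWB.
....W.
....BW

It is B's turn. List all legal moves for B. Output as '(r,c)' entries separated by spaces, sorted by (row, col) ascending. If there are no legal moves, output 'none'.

(0,2): no bracket -> illegal
(0,3): no bracket -> illegal
(0,4): flips 1 -> legal
(1,2): flips 1 -> legal
(1,4): flips 1 -> legal
(2,4): flips 1 -> legal
(3,5): no bracket -> illegal
(4,2): no bracket -> illegal
(4,3): no bracket -> illegal
(4,5): no bracket -> illegal
(5,3): no bracket -> illegal

Answer: (0,4) (1,2) (1,4) (2,4)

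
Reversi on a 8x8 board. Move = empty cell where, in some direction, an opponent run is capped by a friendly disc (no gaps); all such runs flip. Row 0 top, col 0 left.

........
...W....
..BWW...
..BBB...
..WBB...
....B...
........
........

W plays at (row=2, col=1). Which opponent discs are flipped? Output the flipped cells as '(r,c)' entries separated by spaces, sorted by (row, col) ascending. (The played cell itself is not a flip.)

Dir NW: first cell '.' (not opp) -> no flip
Dir N: first cell '.' (not opp) -> no flip
Dir NE: first cell '.' (not opp) -> no flip
Dir W: first cell '.' (not opp) -> no flip
Dir E: opp run (2,2) capped by W -> flip
Dir SW: first cell '.' (not opp) -> no flip
Dir S: first cell '.' (not opp) -> no flip
Dir SE: opp run (3,2) (4,3) (5,4), next='.' -> no flip

Answer: (2,2)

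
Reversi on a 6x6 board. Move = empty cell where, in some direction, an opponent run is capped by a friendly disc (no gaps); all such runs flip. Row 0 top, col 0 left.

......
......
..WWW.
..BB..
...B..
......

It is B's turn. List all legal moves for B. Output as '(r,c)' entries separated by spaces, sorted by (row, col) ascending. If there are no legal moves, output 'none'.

(1,1): flips 1 -> legal
(1,2): flips 1 -> legal
(1,3): flips 1 -> legal
(1,4): flips 1 -> legal
(1,5): flips 1 -> legal
(2,1): no bracket -> illegal
(2,5): no bracket -> illegal
(3,1): no bracket -> illegal
(3,4): no bracket -> illegal
(3,5): no bracket -> illegal

Answer: (1,1) (1,2) (1,3) (1,4) (1,5)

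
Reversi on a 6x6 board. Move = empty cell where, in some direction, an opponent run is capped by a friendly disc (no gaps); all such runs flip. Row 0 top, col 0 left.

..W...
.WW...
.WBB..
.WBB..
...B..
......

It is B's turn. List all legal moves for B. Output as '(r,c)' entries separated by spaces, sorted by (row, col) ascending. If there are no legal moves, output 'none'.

(0,0): flips 1 -> legal
(0,1): flips 1 -> legal
(0,3): no bracket -> illegal
(1,0): flips 1 -> legal
(1,3): no bracket -> illegal
(2,0): flips 1 -> legal
(3,0): flips 1 -> legal
(4,0): flips 1 -> legal
(4,1): no bracket -> illegal
(4,2): no bracket -> illegal

Answer: (0,0) (0,1) (1,0) (2,0) (3,0) (4,0)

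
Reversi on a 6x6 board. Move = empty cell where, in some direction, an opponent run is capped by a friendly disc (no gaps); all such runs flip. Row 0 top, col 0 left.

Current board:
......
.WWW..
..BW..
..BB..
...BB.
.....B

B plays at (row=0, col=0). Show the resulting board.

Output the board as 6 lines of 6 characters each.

Place B at (0,0); scan 8 dirs for brackets.
Dir NW: edge -> no flip
Dir N: edge -> no flip
Dir NE: edge -> no flip
Dir W: edge -> no flip
Dir E: first cell '.' (not opp) -> no flip
Dir SW: edge -> no flip
Dir S: first cell '.' (not opp) -> no flip
Dir SE: opp run (1,1) capped by B -> flip
All flips: (1,1)

Answer: B.....
.BWW..
..BW..
..BB..
...BB.
.....B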